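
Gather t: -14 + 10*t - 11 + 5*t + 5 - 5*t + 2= 10*t - 18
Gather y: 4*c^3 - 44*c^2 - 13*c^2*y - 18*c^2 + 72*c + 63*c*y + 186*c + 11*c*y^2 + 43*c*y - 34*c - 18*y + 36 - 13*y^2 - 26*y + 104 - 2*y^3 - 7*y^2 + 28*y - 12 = 4*c^3 - 62*c^2 + 224*c - 2*y^3 + y^2*(11*c - 20) + y*(-13*c^2 + 106*c - 16) + 128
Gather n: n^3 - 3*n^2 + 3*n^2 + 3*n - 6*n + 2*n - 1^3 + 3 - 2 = n^3 - n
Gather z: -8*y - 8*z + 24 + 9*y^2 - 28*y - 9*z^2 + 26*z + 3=9*y^2 - 36*y - 9*z^2 + 18*z + 27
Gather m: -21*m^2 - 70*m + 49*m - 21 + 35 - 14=-21*m^2 - 21*m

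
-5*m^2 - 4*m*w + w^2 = (-5*m + w)*(m + w)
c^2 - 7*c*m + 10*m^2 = (c - 5*m)*(c - 2*m)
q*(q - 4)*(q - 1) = q^3 - 5*q^2 + 4*q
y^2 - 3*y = y*(y - 3)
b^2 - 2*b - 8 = (b - 4)*(b + 2)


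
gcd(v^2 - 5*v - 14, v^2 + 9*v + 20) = 1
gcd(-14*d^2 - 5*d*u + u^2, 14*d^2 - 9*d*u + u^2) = -7*d + u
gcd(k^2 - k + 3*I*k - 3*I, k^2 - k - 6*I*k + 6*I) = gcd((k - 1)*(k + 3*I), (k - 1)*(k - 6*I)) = k - 1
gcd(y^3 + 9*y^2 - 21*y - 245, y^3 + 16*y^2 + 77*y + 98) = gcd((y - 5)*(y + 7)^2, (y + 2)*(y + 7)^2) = y^2 + 14*y + 49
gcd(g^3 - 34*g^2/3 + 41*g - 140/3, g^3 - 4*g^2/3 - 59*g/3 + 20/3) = g - 5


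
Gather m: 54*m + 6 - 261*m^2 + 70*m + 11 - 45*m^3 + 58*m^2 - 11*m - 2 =-45*m^3 - 203*m^2 + 113*m + 15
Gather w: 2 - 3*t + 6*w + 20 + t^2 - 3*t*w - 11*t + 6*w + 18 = t^2 - 14*t + w*(12 - 3*t) + 40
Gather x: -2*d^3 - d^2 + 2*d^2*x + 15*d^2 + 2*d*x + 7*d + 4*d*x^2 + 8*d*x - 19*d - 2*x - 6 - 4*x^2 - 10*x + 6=-2*d^3 + 14*d^2 - 12*d + x^2*(4*d - 4) + x*(2*d^2 + 10*d - 12)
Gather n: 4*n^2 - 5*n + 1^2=4*n^2 - 5*n + 1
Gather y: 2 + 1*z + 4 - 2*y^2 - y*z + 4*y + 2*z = -2*y^2 + y*(4 - z) + 3*z + 6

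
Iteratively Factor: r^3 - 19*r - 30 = (r + 2)*(r^2 - 2*r - 15) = (r - 5)*(r + 2)*(r + 3)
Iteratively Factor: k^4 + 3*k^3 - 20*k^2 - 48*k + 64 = (k - 4)*(k^3 + 7*k^2 + 8*k - 16) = (k - 4)*(k + 4)*(k^2 + 3*k - 4) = (k - 4)*(k + 4)^2*(k - 1)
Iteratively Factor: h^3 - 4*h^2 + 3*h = (h)*(h^2 - 4*h + 3) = h*(h - 3)*(h - 1)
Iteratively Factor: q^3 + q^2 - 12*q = (q + 4)*(q^2 - 3*q) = q*(q + 4)*(q - 3)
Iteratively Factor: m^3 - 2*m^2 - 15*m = (m + 3)*(m^2 - 5*m) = m*(m + 3)*(m - 5)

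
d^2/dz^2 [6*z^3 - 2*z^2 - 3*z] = 36*z - 4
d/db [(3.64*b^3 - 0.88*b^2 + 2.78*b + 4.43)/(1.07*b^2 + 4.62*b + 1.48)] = (3.8948*b^4 + 33.6336*b^3 + 9.1214*b^2 - 12.085*b - 16.3522)/(1.1449*b^4 + 9.8868*b^3 + 24.5116*b^2 + 13.6752*b + 2.1904)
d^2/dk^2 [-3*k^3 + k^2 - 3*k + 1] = 2 - 18*k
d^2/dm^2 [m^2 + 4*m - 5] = 2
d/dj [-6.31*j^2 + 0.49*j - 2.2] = 0.49 - 12.62*j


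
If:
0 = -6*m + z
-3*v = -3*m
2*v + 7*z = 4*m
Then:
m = 0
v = 0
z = 0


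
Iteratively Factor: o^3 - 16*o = (o)*(o^2 - 16) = o*(o - 4)*(o + 4)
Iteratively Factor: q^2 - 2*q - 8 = (q - 4)*(q + 2)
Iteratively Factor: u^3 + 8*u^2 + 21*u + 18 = (u + 2)*(u^2 + 6*u + 9) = (u + 2)*(u + 3)*(u + 3)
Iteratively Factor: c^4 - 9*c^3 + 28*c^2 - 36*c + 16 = (c - 4)*(c^3 - 5*c^2 + 8*c - 4) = (c - 4)*(c - 1)*(c^2 - 4*c + 4) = (c - 4)*(c - 2)*(c - 1)*(c - 2)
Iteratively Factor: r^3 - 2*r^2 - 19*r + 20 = (r + 4)*(r^2 - 6*r + 5) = (r - 1)*(r + 4)*(r - 5)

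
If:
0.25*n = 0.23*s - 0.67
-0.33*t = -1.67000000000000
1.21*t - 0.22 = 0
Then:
No Solution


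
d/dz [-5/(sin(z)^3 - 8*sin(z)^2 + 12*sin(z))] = 5*(3*cos(z) - 16/tan(z) + 12*cos(z)/sin(z)^2)/((sin(z) - 6)^2*(sin(z) - 2)^2)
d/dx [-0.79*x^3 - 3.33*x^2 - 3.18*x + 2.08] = -2.37*x^2 - 6.66*x - 3.18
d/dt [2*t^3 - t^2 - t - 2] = 6*t^2 - 2*t - 1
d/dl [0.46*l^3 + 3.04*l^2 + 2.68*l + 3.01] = 1.38*l^2 + 6.08*l + 2.68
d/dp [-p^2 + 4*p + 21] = 4 - 2*p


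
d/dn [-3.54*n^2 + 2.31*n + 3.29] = 2.31 - 7.08*n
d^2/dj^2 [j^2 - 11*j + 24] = 2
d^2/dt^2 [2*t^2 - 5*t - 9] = 4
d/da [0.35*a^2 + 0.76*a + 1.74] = 0.7*a + 0.76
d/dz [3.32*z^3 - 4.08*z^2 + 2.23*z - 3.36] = 9.96*z^2 - 8.16*z + 2.23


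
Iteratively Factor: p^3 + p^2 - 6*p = (p + 3)*(p^2 - 2*p) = (p - 2)*(p + 3)*(p)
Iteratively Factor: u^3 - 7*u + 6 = (u + 3)*(u^2 - 3*u + 2) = (u - 1)*(u + 3)*(u - 2)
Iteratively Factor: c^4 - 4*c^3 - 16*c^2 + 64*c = (c)*(c^3 - 4*c^2 - 16*c + 64) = c*(c - 4)*(c^2 - 16) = c*(c - 4)^2*(c + 4)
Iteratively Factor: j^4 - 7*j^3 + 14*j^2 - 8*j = (j - 2)*(j^3 - 5*j^2 + 4*j) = j*(j - 2)*(j^2 - 5*j + 4) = j*(j - 4)*(j - 2)*(j - 1)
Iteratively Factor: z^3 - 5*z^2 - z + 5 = (z + 1)*(z^2 - 6*z + 5) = (z - 5)*(z + 1)*(z - 1)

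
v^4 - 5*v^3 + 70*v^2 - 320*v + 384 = (v - 3)*(v - 2)*(v - 8*I)*(v + 8*I)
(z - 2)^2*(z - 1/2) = z^3 - 9*z^2/2 + 6*z - 2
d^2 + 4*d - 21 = (d - 3)*(d + 7)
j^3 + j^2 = j^2*(j + 1)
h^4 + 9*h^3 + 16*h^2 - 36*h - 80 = (h - 2)*(h + 2)*(h + 4)*(h + 5)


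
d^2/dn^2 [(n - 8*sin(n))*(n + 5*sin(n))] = 3*n*sin(n) + 160*sin(n)^2 - 6*cos(n) - 78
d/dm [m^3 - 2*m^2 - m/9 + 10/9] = 3*m^2 - 4*m - 1/9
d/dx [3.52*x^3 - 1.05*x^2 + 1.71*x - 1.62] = 10.56*x^2 - 2.1*x + 1.71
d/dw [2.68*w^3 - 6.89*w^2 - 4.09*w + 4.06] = 8.04*w^2 - 13.78*w - 4.09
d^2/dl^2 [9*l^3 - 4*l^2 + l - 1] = 54*l - 8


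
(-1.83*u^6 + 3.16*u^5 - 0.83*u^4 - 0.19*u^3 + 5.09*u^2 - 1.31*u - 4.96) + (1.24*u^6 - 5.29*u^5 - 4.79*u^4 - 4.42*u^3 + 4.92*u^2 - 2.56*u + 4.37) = -0.59*u^6 - 2.13*u^5 - 5.62*u^4 - 4.61*u^3 + 10.01*u^2 - 3.87*u - 0.59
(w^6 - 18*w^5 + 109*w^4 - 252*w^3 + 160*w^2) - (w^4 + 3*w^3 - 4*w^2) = w^6 - 18*w^5 + 108*w^4 - 255*w^3 + 164*w^2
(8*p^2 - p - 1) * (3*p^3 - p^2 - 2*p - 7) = 24*p^5 - 11*p^4 - 18*p^3 - 53*p^2 + 9*p + 7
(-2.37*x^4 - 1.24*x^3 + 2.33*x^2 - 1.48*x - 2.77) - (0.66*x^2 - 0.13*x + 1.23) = -2.37*x^4 - 1.24*x^3 + 1.67*x^2 - 1.35*x - 4.0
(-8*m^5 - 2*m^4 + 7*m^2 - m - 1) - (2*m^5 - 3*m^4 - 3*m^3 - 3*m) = -10*m^5 + m^4 + 3*m^3 + 7*m^2 + 2*m - 1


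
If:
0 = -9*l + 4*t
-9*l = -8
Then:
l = 8/9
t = 2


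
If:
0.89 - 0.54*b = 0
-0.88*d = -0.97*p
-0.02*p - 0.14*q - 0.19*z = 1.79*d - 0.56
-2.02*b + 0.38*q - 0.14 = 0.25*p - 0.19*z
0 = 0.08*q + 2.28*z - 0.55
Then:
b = 1.65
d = -0.38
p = -0.34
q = 8.94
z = -0.07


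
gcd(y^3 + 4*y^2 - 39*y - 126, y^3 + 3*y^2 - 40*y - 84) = y^2 + y - 42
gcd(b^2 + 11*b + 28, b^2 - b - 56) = b + 7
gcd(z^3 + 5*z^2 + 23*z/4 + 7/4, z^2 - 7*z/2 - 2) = z + 1/2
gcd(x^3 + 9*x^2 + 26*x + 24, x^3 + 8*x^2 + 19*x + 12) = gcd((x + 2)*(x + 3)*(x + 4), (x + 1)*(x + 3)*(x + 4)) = x^2 + 7*x + 12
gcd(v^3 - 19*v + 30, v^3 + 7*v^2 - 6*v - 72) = v - 3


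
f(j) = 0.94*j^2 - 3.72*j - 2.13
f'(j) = 1.88*j - 3.72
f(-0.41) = -0.45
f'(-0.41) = -4.49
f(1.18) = -5.21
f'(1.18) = -1.50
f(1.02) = -4.95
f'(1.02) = -1.80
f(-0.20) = -1.35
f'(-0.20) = -4.10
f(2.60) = -5.45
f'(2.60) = 1.17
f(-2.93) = 16.84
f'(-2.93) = -9.23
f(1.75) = -5.76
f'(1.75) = -0.43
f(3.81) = -2.66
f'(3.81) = 3.44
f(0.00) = -2.13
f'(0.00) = -3.72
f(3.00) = -4.83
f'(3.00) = 1.92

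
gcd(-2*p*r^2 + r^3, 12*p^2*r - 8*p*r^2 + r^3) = 2*p*r - r^2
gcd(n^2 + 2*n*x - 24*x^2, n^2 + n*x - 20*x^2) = -n + 4*x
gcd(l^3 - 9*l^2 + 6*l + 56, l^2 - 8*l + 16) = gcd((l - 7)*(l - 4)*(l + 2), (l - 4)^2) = l - 4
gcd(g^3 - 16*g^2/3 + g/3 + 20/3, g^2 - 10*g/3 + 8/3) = g - 4/3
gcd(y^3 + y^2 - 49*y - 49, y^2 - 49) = y^2 - 49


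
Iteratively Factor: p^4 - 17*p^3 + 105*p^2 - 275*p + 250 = (p - 5)*(p^3 - 12*p^2 + 45*p - 50) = (p - 5)*(p - 2)*(p^2 - 10*p + 25) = (p - 5)^2*(p - 2)*(p - 5)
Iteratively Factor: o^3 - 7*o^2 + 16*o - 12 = (o - 3)*(o^2 - 4*o + 4) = (o - 3)*(o - 2)*(o - 2)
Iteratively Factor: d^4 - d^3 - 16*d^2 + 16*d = (d + 4)*(d^3 - 5*d^2 + 4*d) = (d - 4)*(d + 4)*(d^2 - d) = d*(d - 4)*(d + 4)*(d - 1)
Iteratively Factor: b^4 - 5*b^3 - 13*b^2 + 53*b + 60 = (b + 3)*(b^3 - 8*b^2 + 11*b + 20) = (b - 4)*(b + 3)*(b^2 - 4*b - 5) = (b - 4)*(b + 1)*(b + 3)*(b - 5)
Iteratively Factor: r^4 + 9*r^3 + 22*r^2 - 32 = (r + 4)*(r^3 + 5*r^2 + 2*r - 8) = (r + 2)*(r + 4)*(r^2 + 3*r - 4) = (r - 1)*(r + 2)*(r + 4)*(r + 4)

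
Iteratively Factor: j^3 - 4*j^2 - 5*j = (j - 5)*(j^2 + j) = j*(j - 5)*(j + 1)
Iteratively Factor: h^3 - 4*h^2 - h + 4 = (h + 1)*(h^2 - 5*h + 4) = (h - 4)*(h + 1)*(h - 1)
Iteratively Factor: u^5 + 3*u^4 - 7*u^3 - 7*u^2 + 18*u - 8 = (u + 2)*(u^4 + u^3 - 9*u^2 + 11*u - 4) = (u + 2)*(u + 4)*(u^3 - 3*u^2 + 3*u - 1) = (u - 1)*(u + 2)*(u + 4)*(u^2 - 2*u + 1) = (u - 1)^2*(u + 2)*(u + 4)*(u - 1)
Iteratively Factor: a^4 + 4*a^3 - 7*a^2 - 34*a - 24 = (a + 1)*(a^3 + 3*a^2 - 10*a - 24) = (a + 1)*(a + 2)*(a^2 + a - 12) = (a - 3)*(a + 1)*(a + 2)*(a + 4)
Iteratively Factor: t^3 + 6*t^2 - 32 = (t - 2)*(t^2 + 8*t + 16) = (t - 2)*(t + 4)*(t + 4)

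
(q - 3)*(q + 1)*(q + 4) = q^3 + 2*q^2 - 11*q - 12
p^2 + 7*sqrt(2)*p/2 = p*(p + 7*sqrt(2)/2)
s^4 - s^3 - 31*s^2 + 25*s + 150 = (s - 5)*(s - 3)*(s + 2)*(s + 5)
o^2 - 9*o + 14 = (o - 7)*(o - 2)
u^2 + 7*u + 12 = (u + 3)*(u + 4)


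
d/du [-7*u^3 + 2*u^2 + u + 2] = -21*u^2 + 4*u + 1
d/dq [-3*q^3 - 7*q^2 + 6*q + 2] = -9*q^2 - 14*q + 6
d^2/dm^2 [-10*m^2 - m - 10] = -20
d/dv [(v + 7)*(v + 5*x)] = 2*v + 5*x + 7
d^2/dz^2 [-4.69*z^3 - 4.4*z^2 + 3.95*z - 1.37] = -28.14*z - 8.8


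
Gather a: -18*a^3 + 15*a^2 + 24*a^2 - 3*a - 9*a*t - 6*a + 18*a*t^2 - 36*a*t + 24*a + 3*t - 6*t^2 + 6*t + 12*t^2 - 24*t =-18*a^3 + 39*a^2 + a*(18*t^2 - 45*t + 15) + 6*t^2 - 15*t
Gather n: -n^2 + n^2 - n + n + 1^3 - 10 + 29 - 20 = 0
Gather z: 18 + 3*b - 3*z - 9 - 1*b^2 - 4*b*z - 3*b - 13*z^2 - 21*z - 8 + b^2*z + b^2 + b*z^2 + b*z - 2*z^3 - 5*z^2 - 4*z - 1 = -2*z^3 + z^2*(b - 18) + z*(b^2 - 3*b - 28)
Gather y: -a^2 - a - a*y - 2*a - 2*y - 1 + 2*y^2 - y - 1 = -a^2 - 3*a + 2*y^2 + y*(-a - 3) - 2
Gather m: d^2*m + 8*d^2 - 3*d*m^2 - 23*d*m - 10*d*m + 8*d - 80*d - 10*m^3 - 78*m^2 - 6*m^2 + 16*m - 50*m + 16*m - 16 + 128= 8*d^2 - 72*d - 10*m^3 + m^2*(-3*d - 84) + m*(d^2 - 33*d - 18) + 112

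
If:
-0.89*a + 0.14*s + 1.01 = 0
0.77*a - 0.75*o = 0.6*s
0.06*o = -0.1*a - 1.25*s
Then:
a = 1.11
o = 1.26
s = -0.15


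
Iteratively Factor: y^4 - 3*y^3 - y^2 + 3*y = (y - 1)*(y^3 - 2*y^2 - 3*y) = (y - 3)*(y - 1)*(y^2 + y) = (y - 3)*(y - 1)*(y + 1)*(y)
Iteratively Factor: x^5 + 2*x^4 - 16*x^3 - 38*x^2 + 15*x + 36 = (x + 3)*(x^4 - x^3 - 13*x^2 + x + 12) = (x + 3)^2*(x^3 - 4*x^2 - x + 4) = (x - 1)*(x + 3)^2*(x^2 - 3*x - 4) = (x - 1)*(x + 1)*(x + 3)^2*(x - 4)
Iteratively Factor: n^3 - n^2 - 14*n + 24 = (n - 3)*(n^2 + 2*n - 8) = (n - 3)*(n + 4)*(n - 2)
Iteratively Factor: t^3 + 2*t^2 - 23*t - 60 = (t + 3)*(t^2 - t - 20) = (t + 3)*(t + 4)*(t - 5)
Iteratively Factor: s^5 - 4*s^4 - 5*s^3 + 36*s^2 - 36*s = (s)*(s^4 - 4*s^3 - 5*s^2 + 36*s - 36) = s*(s + 3)*(s^3 - 7*s^2 + 16*s - 12) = s*(s - 2)*(s + 3)*(s^2 - 5*s + 6) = s*(s - 2)^2*(s + 3)*(s - 3)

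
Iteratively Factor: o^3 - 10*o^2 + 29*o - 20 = (o - 4)*(o^2 - 6*o + 5) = (o - 4)*(o - 1)*(o - 5)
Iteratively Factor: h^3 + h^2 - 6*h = (h)*(h^2 + h - 6) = h*(h - 2)*(h + 3)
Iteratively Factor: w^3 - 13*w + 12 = (w + 4)*(w^2 - 4*w + 3) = (w - 1)*(w + 4)*(w - 3)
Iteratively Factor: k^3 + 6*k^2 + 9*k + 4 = (k + 1)*(k^2 + 5*k + 4) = (k + 1)^2*(k + 4)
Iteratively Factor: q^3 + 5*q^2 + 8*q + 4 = (q + 2)*(q^2 + 3*q + 2) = (q + 2)^2*(q + 1)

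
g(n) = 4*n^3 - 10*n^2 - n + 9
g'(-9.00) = 1151.00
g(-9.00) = -3708.00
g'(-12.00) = 1967.00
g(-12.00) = -8331.00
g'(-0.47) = 11.05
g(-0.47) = 6.85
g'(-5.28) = 439.14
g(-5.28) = -853.30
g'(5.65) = 269.07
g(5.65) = 405.57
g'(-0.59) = 14.98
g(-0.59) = 5.29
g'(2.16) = 11.79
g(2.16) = 0.49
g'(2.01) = 7.28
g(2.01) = -0.93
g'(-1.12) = 36.45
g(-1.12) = -8.04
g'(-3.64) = 230.80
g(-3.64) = -312.77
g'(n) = 12*n^2 - 20*n - 1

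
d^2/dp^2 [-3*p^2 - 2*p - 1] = -6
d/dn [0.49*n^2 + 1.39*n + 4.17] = 0.98*n + 1.39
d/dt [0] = 0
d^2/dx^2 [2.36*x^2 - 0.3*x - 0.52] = 4.72000000000000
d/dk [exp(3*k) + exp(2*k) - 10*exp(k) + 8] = (3*exp(2*k) + 2*exp(k) - 10)*exp(k)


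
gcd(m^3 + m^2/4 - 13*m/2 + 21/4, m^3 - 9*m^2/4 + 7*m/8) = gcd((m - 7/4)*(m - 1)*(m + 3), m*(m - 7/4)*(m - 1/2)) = m - 7/4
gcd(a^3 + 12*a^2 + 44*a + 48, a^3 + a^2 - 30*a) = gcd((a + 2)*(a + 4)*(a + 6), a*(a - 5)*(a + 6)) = a + 6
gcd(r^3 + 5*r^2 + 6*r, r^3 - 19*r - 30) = r^2 + 5*r + 6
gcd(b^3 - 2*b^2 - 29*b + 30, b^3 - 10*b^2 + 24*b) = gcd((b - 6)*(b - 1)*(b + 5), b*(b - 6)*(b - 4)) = b - 6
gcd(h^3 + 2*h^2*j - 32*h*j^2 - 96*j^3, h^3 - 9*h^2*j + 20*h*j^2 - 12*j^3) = h - 6*j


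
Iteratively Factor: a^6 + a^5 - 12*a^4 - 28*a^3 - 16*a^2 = (a)*(a^5 + a^4 - 12*a^3 - 28*a^2 - 16*a) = a^2*(a^4 + a^3 - 12*a^2 - 28*a - 16) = a^2*(a + 2)*(a^3 - a^2 - 10*a - 8) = a^2*(a - 4)*(a + 2)*(a^2 + 3*a + 2) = a^2*(a - 4)*(a + 1)*(a + 2)*(a + 2)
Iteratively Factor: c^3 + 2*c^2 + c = (c)*(c^2 + 2*c + 1) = c*(c + 1)*(c + 1)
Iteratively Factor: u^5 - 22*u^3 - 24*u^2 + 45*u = (u + 3)*(u^4 - 3*u^3 - 13*u^2 + 15*u) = u*(u + 3)*(u^3 - 3*u^2 - 13*u + 15) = u*(u - 1)*(u + 3)*(u^2 - 2*u - 15) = u*(u - 5)*(u - 1)*(u + 3)*(u + 3)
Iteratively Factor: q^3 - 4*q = (q)*(q^2 - 4) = q*(q + 2)*(q - 2)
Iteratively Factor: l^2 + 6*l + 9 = (l + 3)*(l + 3)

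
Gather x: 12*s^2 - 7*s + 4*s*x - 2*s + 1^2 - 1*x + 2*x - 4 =12*s^2 - 9*s + x*(4*s + 1) - 3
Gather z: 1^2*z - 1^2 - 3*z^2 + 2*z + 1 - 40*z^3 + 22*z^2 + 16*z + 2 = -40*z^3 + 19*z^2 + 19*z + 2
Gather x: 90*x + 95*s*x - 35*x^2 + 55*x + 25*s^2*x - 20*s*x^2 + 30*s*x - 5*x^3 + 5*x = -5*x^3 + x^2*(-20*s - 35) + x*(25*s^2 + 125*s + 150)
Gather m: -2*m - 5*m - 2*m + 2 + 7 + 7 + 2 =18 - 9*m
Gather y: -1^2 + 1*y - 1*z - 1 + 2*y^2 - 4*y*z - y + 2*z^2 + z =2*y^2 - 4*y*z + 2*z^2 - 2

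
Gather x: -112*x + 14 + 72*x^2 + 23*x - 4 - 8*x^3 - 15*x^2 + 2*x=-8*x^3 + 57*x^2 - 87*x + 10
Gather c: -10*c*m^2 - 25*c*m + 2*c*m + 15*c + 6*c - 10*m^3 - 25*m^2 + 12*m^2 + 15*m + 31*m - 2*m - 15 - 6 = c*(-10*m^2 - 23*m + 21) - 10*m^3 - 13*m^2 + 44*m - 21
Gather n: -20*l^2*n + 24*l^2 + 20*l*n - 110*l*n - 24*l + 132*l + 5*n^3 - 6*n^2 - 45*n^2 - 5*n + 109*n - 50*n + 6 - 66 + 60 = 24*l^2 + 108*l + 5*n^3 - 51*n^2 + n*(-20*l^2 - 90*l + 54)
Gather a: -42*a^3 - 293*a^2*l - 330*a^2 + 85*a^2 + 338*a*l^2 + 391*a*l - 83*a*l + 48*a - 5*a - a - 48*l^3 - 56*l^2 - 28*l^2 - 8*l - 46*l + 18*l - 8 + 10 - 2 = -42*a^3 + a^2*(-293*l - 245) + a*(338*l^2 + 308*l + 42) - 48*l^3 - 84*l^2 - 36*l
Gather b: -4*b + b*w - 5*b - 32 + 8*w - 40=b*(w - 9) + 8*w - 72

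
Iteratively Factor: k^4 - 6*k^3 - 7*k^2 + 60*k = (k - 4)*(k^3 - 2*k^2 - 15*k) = (k - 4)*(k + 3)*(k^2 - 5*k) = (k - 5)*(k - 4)*(k + 3)*(k)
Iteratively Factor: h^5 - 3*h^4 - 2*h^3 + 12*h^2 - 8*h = (h - 2)*(h^4 - h^3 - 4*h^2 + 4*h) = h*(h - 2)*(h^3 - h^2 - 4*h + 4) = h*(h - 2)^2*(h^2 + h - 2) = h*(h - 2)^2*(h - 1)*(h + 2)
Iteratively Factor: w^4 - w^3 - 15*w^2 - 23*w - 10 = (w - 5)*(w^3 + 4*w^2 + 5*w + 2) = (w - 5)*(w + 2)*(w^2 + 2*w + 1) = (w - 5)*(w + 1)*(w + 2)*(w + 1)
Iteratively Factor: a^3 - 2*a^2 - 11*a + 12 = (a + 3)*(a^2 - 5*a + 4) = (a - 4)*(a + 3)*(a - 1)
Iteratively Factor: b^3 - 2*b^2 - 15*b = (b + 3)*(b^2 - 5*b) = (b - 5)*(b + 3)*(b)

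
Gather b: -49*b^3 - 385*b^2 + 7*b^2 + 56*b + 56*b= -49*b^3 - 378*b^2 + 112*b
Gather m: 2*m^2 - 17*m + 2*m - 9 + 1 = 2*m^2 - 15*m - 8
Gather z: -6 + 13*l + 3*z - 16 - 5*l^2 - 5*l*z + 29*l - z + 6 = -5*l^2 + 42*l + z*(2 - 5*l) - 16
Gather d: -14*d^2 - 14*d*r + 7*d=-14*d^2 + d*(7 - 14*r)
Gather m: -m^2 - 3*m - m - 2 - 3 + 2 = -m^2 - 4*m - 3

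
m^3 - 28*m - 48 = (m - 6)*(m + 2)*(m + 4)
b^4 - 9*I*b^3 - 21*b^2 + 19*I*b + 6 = (b - 6*I)*(b - I)^3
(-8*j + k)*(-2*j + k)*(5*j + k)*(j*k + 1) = 80*j^4*k - 34*j^3*k^2 + 80*j^3 - 5*j^2*k^3 - 34*j^2*k + j*k^4 - 5*j*k^2 + k^3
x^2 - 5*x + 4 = (x - 4)*(x - 1)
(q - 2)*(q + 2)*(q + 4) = q^3 + 4*q^2 - 4*q - 16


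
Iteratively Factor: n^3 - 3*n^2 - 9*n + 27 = (n - 3)*(n^2 - 9) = (n - 3)*(n + 3)*(n - 3)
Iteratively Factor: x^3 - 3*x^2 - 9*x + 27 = (x + 3)*(x^2 - 6*x + 9) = (x - 3)*(x + 3)*(x - 3)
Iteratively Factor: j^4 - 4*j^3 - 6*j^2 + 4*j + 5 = (j + 1)*(j^3 - 5*j^2 - j + 5) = (j - 1)*(j + 1)*(j^2 - 4*j - 5) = (j - 5)*(j - 1)*(j + 1)*(j + 1)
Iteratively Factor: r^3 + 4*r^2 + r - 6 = (r - 1)*(r^2 + 5*r + 6) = (r - 1)*(r + 3)*(r + 2)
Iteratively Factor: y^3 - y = (y + 1)*(y^2 - y) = y*(y + 1)*(y - 1)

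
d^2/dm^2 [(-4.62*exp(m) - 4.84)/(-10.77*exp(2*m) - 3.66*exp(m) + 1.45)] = (535.887198*exp(4*m) + 2063.51046*exp(3*m) + 1005.241644*exp(2*m) + 391.688484*exp(m) + 35.39943)*exp(m)/(1249.243533*exp(6*m) + 1273.602042*exp(5*m) - 71.7572789999999*exp(4*m) - 293.910444*exp(3*m) + 9.660915*exp(2*m) + 23.08545*exp(m) - 3.048625)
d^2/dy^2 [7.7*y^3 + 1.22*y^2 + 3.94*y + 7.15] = 46.2*y + 2.44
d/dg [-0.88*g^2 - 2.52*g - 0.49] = -1.76*g - 2.52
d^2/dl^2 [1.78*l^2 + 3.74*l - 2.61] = 3.56000000000000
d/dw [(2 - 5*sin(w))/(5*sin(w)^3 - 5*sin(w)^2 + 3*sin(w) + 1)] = (50*sin(w)^3 - 55*sin(w)^2 + 20*sin(w) - 11)*cos(w)/(5*sin(w)^3 - 5*sin(w)^2 + 3*sin(w) + 1)^2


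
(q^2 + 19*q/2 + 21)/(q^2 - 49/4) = 2*(q + 6)/(2*q - 7)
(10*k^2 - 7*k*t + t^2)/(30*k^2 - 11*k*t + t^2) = (-2*k + t)/(-6*k + t)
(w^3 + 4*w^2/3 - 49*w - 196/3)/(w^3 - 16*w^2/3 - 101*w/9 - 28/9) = 3*(w + 7)/(3*w + 1)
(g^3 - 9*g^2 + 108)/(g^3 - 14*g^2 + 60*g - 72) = (g + 3)/(g - 2)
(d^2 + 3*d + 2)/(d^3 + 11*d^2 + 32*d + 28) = (d + 1)/(d^2 + 9*d + 14)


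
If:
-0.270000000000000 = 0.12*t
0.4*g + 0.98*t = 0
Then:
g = 5.51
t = -2.25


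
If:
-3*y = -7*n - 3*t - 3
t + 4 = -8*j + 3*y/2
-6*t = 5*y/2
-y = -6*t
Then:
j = -1/2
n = -3/7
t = 0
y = 0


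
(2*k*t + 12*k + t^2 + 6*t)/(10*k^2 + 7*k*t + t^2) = (t + 6)/(5*k + t)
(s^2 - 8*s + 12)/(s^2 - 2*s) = (s - 6)/s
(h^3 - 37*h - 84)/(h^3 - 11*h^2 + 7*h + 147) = (h + 4)/(h - 7)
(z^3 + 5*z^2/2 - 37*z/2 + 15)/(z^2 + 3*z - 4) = (z^2 + 7*z/2 - 15)/(z + 4)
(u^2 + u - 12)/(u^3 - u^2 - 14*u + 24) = 1/(u - 2)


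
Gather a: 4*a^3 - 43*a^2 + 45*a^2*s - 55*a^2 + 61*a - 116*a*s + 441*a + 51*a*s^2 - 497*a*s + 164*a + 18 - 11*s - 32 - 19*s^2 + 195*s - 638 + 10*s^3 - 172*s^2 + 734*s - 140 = 4*a^3 + a^2*(45*s - 98) + a*(51*s^2 - 613*s + 666) + 10*s^3 - 191*s^2 + 918*s - 792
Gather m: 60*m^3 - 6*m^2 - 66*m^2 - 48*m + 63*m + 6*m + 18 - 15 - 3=60*m^3 - 72*m^2 + 21*m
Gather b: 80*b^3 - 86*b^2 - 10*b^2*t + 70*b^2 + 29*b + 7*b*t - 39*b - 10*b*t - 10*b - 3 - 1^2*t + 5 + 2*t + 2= 80*b^3 + b^2*(-10*t - 16) + b*(-3*t - 20) + t + 4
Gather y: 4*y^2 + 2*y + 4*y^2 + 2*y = 8*y^2 + 4*y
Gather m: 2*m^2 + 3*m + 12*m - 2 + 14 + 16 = 2*m^2 + 15*m + 28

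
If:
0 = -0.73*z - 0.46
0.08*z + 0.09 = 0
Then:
No Solution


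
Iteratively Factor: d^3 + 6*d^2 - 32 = (d + 4)*(d^2 + 2*d - 8) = (d + 4)^2*(d - 2)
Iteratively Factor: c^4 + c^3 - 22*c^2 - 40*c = (c)*(c^3 + c^2 - 22*c - 40) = c*(c + 2)*(c^2 - c - 20) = c*(c - 5)*(c + 2)*(c + 4)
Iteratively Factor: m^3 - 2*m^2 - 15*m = (m + 3)*(m^2 - 5*m) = (m - 5)*(m + 3)*(m)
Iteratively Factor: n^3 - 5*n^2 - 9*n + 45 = (n - 5)*(n^2 - 9) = (n - 5)*(n - 3)*(n + 3)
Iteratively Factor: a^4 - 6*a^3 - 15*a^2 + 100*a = (a)*(a^3 - 6*a^2 - 15*a + 100) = a*(a + 4)*(a^2 - 10*a + 25) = a*(a - 5)*(a + 4)*(a - 5)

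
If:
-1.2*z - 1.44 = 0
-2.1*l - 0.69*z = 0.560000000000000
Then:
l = 0.13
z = -1.20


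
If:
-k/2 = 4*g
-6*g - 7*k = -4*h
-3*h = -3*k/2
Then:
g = 0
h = 0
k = 0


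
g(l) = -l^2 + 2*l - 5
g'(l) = 2 - 2*l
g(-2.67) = -17.47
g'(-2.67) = 7.34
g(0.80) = -4.04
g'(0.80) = 0.40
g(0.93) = -4.00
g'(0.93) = 0.14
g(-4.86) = -38.34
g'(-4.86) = 11.72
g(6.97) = -39.64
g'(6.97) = -11.94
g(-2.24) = -14.50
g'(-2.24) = 6.48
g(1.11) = -4.01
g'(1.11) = -0.22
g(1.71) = -4.50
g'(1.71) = -1.42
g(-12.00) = -173.00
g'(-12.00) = 26.00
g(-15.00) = -260.00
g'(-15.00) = 32.00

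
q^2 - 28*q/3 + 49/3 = (q - 7)*(q - 7/3)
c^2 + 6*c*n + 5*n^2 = (c + n)*(c + 5*n)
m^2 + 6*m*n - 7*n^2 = (m - n)*(m + 7*n)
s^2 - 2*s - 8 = (s - 4)*(s + 2)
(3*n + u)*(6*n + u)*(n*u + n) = 18*n^3*u + 18*n^3 + 9*n^2*u^2 + 9*n^2*u + n*u^3 + n*u^2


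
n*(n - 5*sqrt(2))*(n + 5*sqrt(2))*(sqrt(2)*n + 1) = sqrt(2)*n^4 + n^3 - 50*sqrt(2)*n^2 - 50*n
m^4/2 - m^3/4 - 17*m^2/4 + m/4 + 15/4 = (m/2 + 1/2)*(m - 3)*(m - 1)*(m + 5/2)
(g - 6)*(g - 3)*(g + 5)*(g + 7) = g^4 + 3*g^3 - 55*g^2 - 99*g + 630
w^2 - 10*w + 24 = (w - 6)*(w - 4)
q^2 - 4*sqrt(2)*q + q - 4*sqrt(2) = (q + 1)*(q - 4*sqrt(2))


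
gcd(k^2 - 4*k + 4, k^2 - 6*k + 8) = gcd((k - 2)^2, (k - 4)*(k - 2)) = k - 2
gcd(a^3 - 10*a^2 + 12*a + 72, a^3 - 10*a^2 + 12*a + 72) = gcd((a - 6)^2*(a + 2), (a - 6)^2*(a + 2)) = a^3 - 10*a^2 + 12*a + 72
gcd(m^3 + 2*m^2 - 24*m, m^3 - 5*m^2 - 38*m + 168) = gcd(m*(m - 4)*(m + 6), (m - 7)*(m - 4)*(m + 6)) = m^2 + 2*m - 24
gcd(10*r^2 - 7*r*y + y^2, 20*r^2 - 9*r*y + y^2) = -5*r + y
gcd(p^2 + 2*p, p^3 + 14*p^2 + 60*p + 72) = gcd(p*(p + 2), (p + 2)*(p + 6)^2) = p + 2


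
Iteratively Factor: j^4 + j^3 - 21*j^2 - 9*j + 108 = (j + 4)*(j^3 - 3*j^2 - 9*j + 27) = (j + 3)*(j + 4)*(j^2 - 6*j + 9) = (j - 3)*(j + 3)*(j + 4)*(j - 3)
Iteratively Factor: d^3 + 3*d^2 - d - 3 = (d + 3)*(d^2 - 1) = (d - 1)*(d + 3)*(d + 1)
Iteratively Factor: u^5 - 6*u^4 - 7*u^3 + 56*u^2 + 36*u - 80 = (u + 2)*(u^4 - 8*u^3 + 9*u^2 + 38*u - 40) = (u - 4)*(u + 2)*(u^3 - 4*u^2 - 7*u + 10) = (u - 4)*(u - 1)*(u + 2)*(u^2 - 3*u - 10) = (u - 5)*(u - 4)*(u - 1)*(u + 2)*(u + 2)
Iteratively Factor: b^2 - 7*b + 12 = (b - 4)*(b - 3)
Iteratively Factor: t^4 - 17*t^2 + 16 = (t - 4)*(t^3 + 4*t^2 - t - 4) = (t - 4)*(t + 4)*(t^2 - 1) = (t - 4)*(t + 1)*(t + 4)*(t - 1)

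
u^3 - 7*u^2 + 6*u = u*(u - 6)*(u - 1)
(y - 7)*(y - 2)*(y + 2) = y^3 - 7*y^2 - 4*y + 28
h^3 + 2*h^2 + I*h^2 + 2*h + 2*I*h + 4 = (h + 2)*(h - I)*(h + 2*I)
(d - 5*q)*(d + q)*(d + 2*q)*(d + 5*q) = d^4 + 3*d^3*q - 23*d^2*q^2 - 75*d*q^3 - 50*q^4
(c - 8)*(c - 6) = c^2 - 14*c + 48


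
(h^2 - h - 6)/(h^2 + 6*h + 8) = (h - 3)/(h + 4)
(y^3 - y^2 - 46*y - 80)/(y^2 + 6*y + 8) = (y^2 - 3*y - 40)/(y + 4)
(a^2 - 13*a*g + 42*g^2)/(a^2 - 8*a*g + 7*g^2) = (a - 6*g)/(a - g)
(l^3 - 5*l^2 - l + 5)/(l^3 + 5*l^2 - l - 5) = (l - 5)/(l + 5)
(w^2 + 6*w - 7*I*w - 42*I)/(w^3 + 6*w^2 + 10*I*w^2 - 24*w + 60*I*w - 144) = (w - 7*I)/(w^2 + 10*I*w - 24)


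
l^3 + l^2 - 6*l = l*(l - 2)*(l + 3)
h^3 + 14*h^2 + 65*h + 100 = (h + 4)*(h + 5)^2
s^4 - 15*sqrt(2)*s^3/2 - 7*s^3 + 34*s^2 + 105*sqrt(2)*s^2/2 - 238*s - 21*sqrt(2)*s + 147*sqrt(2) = (s - 7)*(s - 7*sqrt(2)/2)*(s - 3*sqrt(2))*(s - sqrt(2))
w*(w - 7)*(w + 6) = w^3 - w^2 - 42*w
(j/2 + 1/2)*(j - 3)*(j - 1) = j^3/2 - 3*j^2/2 - j/2 + 3/2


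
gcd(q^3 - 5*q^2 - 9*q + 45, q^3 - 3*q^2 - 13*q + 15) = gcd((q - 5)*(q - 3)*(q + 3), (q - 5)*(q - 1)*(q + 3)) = q^2 - 2*q - 15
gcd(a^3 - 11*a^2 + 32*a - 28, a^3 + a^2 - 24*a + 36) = a - 2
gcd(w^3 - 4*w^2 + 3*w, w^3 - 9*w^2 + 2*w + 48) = w - 3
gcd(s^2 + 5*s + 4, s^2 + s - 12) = s + 4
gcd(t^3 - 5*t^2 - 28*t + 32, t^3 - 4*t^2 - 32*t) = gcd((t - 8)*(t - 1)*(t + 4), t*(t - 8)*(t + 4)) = t^2 - 4*t - 32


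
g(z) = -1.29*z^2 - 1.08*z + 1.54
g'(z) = -2.58*z - 1.08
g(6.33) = -56.99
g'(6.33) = -17.41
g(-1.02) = 1.30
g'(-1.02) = 1.55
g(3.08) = -14.02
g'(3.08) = -9.03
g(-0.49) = 1.76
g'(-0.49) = 0.18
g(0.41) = 0.88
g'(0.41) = -2.14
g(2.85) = -12.02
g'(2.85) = -8.43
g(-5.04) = -25.78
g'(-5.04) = 11.92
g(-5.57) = -32.47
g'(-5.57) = 13.29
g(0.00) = 1.54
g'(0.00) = -1.08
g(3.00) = -13.31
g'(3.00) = -8.82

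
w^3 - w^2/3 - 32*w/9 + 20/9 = (w - 5/3)*(w - 2/3)*(w + 2)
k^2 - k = k*(k - 1)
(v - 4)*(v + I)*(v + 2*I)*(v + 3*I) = v^4 - 4*v^3 + 6*I*v^3 - 11*v^2 - 24*I*v^2 + 44*v - 6*I*v + 24*I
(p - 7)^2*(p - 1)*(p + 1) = p^4 - 14*p^3 + 48*p^2 + 14*p - 49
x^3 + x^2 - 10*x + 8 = (x - 2)*(x - 1)*(x + 4)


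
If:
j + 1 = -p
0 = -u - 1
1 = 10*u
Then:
No Solution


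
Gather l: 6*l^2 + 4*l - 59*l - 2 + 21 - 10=6*l^2 - 55*l + 9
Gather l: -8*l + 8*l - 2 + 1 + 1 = 0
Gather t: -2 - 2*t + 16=14 - 2*t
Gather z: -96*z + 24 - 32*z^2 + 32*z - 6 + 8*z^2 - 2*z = -24*z^2 - 66*z + 18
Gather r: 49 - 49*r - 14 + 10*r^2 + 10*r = 10*r^2 - 39*r + 35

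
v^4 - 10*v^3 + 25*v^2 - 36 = (v - 6)*(v - 3)*(v - 2)*(v + 1)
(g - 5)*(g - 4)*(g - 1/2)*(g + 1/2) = g^4 - 9*g^3 + 79*g^2/4 + 9*g/4 - 5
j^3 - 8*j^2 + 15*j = j*(j - 5)*(j - 3)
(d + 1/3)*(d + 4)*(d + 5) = d^3 + 28*d^2/3 + 23*d + 20/3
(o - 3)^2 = o^2 - 6*o + 9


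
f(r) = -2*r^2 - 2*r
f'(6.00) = -26.00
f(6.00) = -84.00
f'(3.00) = -14.00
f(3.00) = -24.00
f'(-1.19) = 2.76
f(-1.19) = -0.45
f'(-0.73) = 0.92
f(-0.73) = 0.39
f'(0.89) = -5.56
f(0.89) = -3.36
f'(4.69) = -20.76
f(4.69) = -53.37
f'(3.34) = -15.36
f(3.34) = -28.99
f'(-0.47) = -0.12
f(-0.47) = 0.50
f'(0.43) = -3.72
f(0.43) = -1.23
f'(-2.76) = 9.04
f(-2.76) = -9.72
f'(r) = -4*r - 2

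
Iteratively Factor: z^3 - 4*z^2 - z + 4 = (z - 1)*(z^2 - 3*z - 4) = (z - 1)*(z + 1)*(z - 4)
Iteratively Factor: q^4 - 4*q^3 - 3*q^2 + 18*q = (q)*(q^3 - 4*q^2 - 3*q + 18) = q*(q + 2)*(q^2 - 6*q + 9) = q*(q - 3)*(q + 2)*(q - 3)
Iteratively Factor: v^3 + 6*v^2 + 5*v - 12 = (v + 3)*(v^2 + 3*v - 4) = (v - 1)*(v + 3)*(v + 4)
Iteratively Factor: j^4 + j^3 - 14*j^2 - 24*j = (j)*(j^3 + j^2 - 14*j - 24) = j*(j + 2)*(j^2 - j - 12) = j*(j + 2)*(j + 3)*(j - 4)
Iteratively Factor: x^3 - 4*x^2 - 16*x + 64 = (x + 4)*(x^2 - 8*x + 16) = (x - 4)*(x + 4)*(x - 4)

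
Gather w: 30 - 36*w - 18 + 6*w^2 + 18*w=6*w^2 - 18*w + 12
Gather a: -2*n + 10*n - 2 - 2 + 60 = 8*n + 56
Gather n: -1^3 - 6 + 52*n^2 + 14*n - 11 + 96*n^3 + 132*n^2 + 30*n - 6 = 96*n^3 + 184*n^2 + 44*n - 24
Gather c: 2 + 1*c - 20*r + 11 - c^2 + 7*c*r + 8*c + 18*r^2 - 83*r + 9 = -c^2 + c*(7*r + 9) + 18*r^2 - 103*r + 22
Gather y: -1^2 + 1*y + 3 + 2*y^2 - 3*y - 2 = 2*y^2 - 2*y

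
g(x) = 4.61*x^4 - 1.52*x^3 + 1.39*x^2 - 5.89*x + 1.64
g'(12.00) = 31235.15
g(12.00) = 93097.52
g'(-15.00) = -63308.59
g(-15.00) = 238913.99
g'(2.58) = 287.61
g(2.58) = 173.85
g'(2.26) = 189.96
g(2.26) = 98.15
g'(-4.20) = -1464.19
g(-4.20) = 1598.00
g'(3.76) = 920.32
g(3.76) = 839.75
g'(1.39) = 38.69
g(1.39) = 9.27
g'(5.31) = 2641.16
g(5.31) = 3447.02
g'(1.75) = 83.84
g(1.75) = 30.68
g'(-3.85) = -1136.49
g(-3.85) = 1144.51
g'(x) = 18.44*x^3 - 4.56*x^2 + 2.78*x - 5.89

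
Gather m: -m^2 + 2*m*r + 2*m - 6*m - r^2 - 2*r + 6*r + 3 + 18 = -m^2 + m*(2*r - 4) - r^2 + 4*r + 21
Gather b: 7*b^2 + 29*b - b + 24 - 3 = 7*b^2 + 28*b + 21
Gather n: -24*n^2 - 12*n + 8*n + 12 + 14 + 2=-24*n^2 - 4*n + 28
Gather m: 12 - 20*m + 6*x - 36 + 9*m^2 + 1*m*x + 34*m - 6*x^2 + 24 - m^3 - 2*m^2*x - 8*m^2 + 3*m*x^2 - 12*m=-m^3 + m^2*(1 - 2*x) + m*(3*x^2 + x + 2) - 6*x^2 + 6*x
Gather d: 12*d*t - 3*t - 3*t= 12*d*t - 6*t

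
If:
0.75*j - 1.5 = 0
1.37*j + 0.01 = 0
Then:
No Solution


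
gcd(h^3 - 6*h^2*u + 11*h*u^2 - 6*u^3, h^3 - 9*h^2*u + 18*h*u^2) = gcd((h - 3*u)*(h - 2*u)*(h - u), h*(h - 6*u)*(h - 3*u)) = -h + 3*u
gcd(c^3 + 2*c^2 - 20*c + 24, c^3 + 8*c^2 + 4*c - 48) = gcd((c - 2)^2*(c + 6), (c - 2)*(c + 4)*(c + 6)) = c^2 + 4*c - 12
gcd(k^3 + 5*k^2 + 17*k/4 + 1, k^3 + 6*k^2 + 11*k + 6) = 1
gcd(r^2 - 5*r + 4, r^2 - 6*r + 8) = r - 4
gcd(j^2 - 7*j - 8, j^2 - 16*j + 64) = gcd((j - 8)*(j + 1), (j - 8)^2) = j - 8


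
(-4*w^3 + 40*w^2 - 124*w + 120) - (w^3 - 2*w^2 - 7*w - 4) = -5*w^3 + 42*w^2 - 117*w + 124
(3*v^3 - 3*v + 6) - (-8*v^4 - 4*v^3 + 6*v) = 8*v^4 + 7*v^3 - 9*v + 6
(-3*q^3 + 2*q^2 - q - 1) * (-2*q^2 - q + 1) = 6*q^5 - q^4 - 3*q^3 + 5*q^2 - 1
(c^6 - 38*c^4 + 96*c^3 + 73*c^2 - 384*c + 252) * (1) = c^6 - 38*c^4 + 96*c^3 + 73*c^2 - 384*c + 252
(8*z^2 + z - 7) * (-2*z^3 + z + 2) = -16*z^5 - 2*z^4 + 22*z^3 + 17*z^2 - 5*z - 14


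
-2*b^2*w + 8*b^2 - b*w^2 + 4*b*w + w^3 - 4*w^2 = (-2*b + w)*(b + w)*(w - 4)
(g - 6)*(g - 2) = g^2 - 8*g + 12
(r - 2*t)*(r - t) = r^2 - 3*r*t + 2*t^2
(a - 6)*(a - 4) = a^2 - 10*a + 24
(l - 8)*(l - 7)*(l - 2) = l^3 - 17*l^2 + 86*l - 112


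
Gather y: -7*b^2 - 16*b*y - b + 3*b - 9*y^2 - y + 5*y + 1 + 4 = -7*b^2 + 2*b - 9*y^2 + y*(4 - 16*b) + 5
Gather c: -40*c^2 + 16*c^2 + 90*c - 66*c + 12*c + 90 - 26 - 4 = -24*c^2 + 36*c + 60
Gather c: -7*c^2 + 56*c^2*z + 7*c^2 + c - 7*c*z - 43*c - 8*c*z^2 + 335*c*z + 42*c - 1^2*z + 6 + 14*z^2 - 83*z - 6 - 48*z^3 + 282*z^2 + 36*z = 56*c^2*z + c*(-8*z^2 + 328*z) - 48*z^3 + 296*z^2 - 48*z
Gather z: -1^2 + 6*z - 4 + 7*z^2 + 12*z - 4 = 7*z^2 + 18*z - 9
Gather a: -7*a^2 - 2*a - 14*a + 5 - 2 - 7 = -7*a^2 - 16*a - 4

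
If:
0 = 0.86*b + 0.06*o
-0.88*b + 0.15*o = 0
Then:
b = 0.00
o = 0.00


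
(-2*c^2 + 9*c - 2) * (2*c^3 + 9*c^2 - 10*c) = -4*c^5 + 97*c^3 - 108*c^2 + 20*c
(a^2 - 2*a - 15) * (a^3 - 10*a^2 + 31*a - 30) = a^5 - 12*a^4 + 36*a^3 + 58*a^2 - 405*a + 450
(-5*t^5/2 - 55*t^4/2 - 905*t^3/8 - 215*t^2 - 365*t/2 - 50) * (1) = -5*t^5/2 - 55*t^4/2 - 905*t^3/8 - 215*t^2 - 365*t/2 - 50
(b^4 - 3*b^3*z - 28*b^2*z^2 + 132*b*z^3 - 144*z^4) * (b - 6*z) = b^5 - 9*b^4*z - 10*b^3*z^2 + 300*b^2*z^3 - 936*b*z^4 + 864*z^5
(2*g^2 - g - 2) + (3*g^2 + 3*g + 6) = 5*g^2 + 2*g + 4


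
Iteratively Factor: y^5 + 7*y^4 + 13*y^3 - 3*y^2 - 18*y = (y + 2)*(y^4 + 5*y^3 + 3*y^2 - 9*y) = (y + 2)*(y + 3)*(y^3 + 2*y^2 - 3*y) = y*(y + 2)*(y + 3)*(y^2 + 2*y - 3) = y*(y - 1)*(y + 2)*(y + 3)*(y + 3)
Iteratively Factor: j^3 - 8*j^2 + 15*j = (j - 3)*(j^2 - 5*j) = j*(j - 3)*(j - 5)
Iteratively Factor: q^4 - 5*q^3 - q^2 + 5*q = (q)*(q^3 - 5*q^2 - q + 5) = q*(q - 1)*(q^2 - 4*q - 5) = q*(q - 1)*(q + 1)*(q - 5)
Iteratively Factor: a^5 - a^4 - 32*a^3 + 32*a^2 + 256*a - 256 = (a - 4)*(a^4 + 3*a^3 - 20*a^2 - 48*a + 64) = (a - 4)*(a + 4)*(a^3 - a^2 - 16*a + 16) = (a - 4)*(a + 4)^2*(a^2 - 5*a + 4) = (a - 4)^2*(a + 4)^2*(a - 1)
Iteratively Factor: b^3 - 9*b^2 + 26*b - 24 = (b - 4)*(b^2 - 5*b + 6) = (b - 4)*(b - 3)*(b - 2)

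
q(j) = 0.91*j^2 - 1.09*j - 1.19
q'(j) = 1.82*j - 1.09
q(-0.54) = -0.34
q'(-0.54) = -2.07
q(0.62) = -1.52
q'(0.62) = 0.04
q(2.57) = 2.02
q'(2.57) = 3.59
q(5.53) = 20.61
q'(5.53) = 8.97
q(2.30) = 1.12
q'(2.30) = 3.10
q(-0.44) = -0.53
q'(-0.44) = -1.89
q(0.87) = -1.45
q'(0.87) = 0.49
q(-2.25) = 5.87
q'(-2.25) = -5.18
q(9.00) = 62.71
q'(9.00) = 15.29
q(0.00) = -1.19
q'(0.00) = -1.09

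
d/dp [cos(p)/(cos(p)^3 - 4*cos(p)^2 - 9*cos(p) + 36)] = 2*(cos(p)^3 - 2*cos(p)^2 - 18)*sin(p)/((cos(p) - 4)^2*(cos(p) - 3)^2*(cos(p) + 3)^2)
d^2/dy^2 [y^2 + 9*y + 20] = 2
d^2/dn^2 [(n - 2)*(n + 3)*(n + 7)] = 6*n + 16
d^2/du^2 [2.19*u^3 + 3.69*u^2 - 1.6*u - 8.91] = 13.14*u + 7.38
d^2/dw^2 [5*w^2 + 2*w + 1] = 10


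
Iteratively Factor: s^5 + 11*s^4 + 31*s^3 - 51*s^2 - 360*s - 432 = (s + 4)*(s^4 + 7*s^3 + 3*s^2 - 63*s - 108) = (s + 3)*(s + 4)*(s^3 + 4*s^2 - 9*s - 36) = (s - 3)*(s + 3)*(s + 4)*(s^2 + 7*s + 12) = (s - 3)*(s + 3)^2*(s + 4)*(s + 4)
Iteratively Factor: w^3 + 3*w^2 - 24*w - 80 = (w + 4)*(w^2 - w - 20) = (w + 4)^2*(w - 5)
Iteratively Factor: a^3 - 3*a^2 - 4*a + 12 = (a + 2)*(a^2 - 5*a + 6) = (a - 2)*(a + 2)*(a - 3)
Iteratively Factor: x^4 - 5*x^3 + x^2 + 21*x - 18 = (x - 3)*(x^3 - 2*x^2 - 5*x + 6) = (x - 3)*(x - 1)*(x^2 - x - 6) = (x - 3)^2*(x - 1)*(x + 2)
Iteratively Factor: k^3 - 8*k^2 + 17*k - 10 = (k - 5)*(k^2 - 3*k + 2) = (k - 5)*(k - 1)*(k - 2)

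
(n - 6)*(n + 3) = n^2 - 3*n - 18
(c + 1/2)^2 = c^2 + c + 1/4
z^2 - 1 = (z - 1)*(z + 1)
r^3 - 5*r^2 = r^2*(r - 5)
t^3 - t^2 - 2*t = t*(t - 2)*(t + 1)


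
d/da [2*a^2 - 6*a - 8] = 4*a - 6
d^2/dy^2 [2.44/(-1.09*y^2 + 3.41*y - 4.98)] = (5.797928*y^2 - 18.138472*y - 2.44*(2.18*y - 3.41)*(4.36*y - 6.82) + 26.489616)/(1.09*y^2 - 3.41*y + 4.98)^3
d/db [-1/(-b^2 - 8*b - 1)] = 2*(-b - 4)/(b^2 + 8*b + 1)^2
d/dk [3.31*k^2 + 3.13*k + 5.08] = 6.62*k + 3.13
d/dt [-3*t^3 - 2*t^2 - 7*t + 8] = -9*t^2 - 4*t - 7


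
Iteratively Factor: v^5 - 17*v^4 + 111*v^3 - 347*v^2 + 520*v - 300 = (v - 3)*(v^4 - 14*v^3 + 69*v^2 - 140*v + 100) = (v - 3)*(v - 2)*(v^3 - 12*v^2 + 45*v - 50) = (v - 3)*(v - 2)^2*(v^2 - 10*v + 25) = (v - 5)*(v - 3)*(v - 2)^2*(v - 5)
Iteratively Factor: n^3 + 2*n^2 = (n)*(n^2 + 2*n) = n*(n + 2)*(n)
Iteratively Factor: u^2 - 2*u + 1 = (u - 1)*(u - 1)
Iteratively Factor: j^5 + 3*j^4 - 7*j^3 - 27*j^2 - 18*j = (j - 3)*(j^4 + 6*j^3 + 11*j^2 + 6*j) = (j - 3)*(j + 2)*(j^3 + 4*j^2 + 3*j) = (j - 3)*(j + 2)*(j + 3)*(j^2 + j) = j*(j - 3)*(j + 2)*(j + 3)*(j + 1)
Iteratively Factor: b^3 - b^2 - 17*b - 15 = (b + 3)*(b^2 - 4*b - 5) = (b + 1)*(b + 3)*(b - 5)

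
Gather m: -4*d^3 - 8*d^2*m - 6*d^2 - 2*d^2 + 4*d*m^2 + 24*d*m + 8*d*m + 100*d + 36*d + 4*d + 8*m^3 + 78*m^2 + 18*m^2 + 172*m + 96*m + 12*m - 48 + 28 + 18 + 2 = -4*d^3 - 8*d^2 + 140*d + 8*m^3 + m^2*(4*d + 96) + m*(-8*d^2 + 32*d + 280)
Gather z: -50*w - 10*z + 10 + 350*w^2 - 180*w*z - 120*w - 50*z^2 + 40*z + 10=350*w^2 - 170*w - 50*z^2 + z*(30 - 180*w) + 20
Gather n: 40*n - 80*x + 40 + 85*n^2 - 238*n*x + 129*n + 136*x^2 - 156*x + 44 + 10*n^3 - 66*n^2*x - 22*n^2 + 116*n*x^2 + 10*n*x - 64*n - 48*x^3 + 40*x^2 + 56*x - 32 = 10*n^3 + n^2*(63 - 66*x) + n*(116*x^2 - 228*x + 105) - 48*x^3 + 176*x^2 - 180*x + 52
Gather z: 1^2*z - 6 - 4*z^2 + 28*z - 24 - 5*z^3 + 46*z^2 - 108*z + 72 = -5*z^3 + 42*z^2 - 79*z + 42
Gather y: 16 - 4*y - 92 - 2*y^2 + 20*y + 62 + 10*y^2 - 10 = 8*y^2 + 16*y - 24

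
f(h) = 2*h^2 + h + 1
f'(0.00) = 1.00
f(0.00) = 1.00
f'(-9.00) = -35.00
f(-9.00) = 154.00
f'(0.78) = 4.12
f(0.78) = 3.00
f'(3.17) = 13.68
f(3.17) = 24.27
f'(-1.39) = -4.56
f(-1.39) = 3.47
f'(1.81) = 8.24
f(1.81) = 9.36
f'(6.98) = 28.92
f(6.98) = 105.42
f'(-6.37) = -24.48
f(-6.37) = 75.78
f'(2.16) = 9.64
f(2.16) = 12.49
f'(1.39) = 6.56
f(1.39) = 6.25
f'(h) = 4*h + 1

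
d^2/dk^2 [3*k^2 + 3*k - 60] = 6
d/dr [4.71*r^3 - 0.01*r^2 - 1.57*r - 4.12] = 14.13*r^2 - 0.02*r - 1.57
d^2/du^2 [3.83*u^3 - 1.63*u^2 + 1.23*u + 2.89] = 22.98*u - 3.26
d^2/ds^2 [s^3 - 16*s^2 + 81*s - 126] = 6*s - 32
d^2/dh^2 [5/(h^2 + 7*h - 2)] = 10*(-h^2 - 7*h + (2*h + 7)^2 + 2)/(h^2 + 7*h - 2)^3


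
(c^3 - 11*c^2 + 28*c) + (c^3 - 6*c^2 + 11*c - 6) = 2*c^3 - 17*c^2 + 39*c - 6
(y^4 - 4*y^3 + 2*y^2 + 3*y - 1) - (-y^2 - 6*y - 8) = y^4 - 4*y^3 + 3*y^2 + 9*y + 7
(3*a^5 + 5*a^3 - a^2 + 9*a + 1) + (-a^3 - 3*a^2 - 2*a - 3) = 3*a^5 + 4*a^3 - 4*a^2 + 7*a - 2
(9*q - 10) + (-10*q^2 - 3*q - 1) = -10*q^2 + 6*q - 11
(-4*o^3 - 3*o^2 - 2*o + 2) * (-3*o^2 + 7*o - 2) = 12*o^5 - 19*o^4 - 7*o^3 - 14*o^2 + 18*o - 4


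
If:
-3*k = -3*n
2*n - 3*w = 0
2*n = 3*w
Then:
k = 3*w/2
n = 3*w/2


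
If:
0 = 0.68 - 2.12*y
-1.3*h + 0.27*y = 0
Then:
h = 0.07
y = 0.32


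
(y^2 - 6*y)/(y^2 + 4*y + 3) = y*(y - 6)/(y^2 + 4*y + 3)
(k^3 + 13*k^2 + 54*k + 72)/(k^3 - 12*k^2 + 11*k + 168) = (k^2 + 10*k + 24)/(k^2 - 15*k + 56)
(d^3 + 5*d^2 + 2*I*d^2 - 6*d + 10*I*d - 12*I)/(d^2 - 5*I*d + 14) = (d^2 + 5*d - 6)/(d - 7*I)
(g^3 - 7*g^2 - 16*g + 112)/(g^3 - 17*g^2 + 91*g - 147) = (g^2 - 16)/(g^2 - 10*g + 21)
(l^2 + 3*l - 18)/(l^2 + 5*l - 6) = (l - 3)/(l - 1)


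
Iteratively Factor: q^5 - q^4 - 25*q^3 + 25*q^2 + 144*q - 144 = (q + 4)*(q^4 - 5*q^3 - 5*q^2 + 45*q - 36) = (q - 4)*(q + 4)*(q^3 - q^2 - 9*q + 9) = (q - 4)*(q - 3)*(q + 4)*(q^2 + 2*q - 3) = (q - 4)*(q - 3)*(q + 3)*(q + 4)*(q - 1)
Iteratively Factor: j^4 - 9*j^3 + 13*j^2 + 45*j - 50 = (j - 5)*(j^3 - 4*j^2 - 7*j + 10) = (j - 5)*(j + 2)*(j^2 - 6*j + 5) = (j - 5)*(j - 1)*(j + 2)*(j - 5)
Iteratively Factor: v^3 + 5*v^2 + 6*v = (v)*(v^2 + 5*v + 6) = v*(v + 2)*(v + 3)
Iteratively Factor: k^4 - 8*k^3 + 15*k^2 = (k)*(k^3 - 8*k^2 + 15*k) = k^2*(k^2 - 8*k + 15) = k^2*(k - 3)*(k - 5)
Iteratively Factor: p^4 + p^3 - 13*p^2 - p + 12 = (p + 1)*(p^3 - 13*p + 12) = (p - 1)*(p + 1)*(p^2 + p - 12) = (p - 3)*(p - 1)*(p + 1)*(p + 4)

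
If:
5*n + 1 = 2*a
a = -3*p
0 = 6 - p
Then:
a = -18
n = -37/5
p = 6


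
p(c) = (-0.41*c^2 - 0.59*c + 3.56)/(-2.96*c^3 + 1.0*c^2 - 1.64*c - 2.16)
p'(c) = (-0.82*c - 0.59)/(-2.96*c^3 + 1.0*c^2 - 1.64*c - 2.16) + (-0.41*c^2 - 0.59*c + 3.56)*(8.88*c^2 - 2.0*c + 1.64)/(-2.96*c^3 + 1.0*c^2 - 1.64*c - 2.16)^2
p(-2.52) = 0.04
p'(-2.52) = 0.08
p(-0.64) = 50.16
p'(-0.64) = 4376.47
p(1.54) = -0.13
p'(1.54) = 0.33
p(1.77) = -0.07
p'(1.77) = 0.21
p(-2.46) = 0.05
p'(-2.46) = 0.08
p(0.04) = -1.59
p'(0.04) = 1.41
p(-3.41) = 0.01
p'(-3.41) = 0.02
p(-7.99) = -0.01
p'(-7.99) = -0.00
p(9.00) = 0.02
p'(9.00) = -0.00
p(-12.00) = -0.01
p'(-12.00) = -0.00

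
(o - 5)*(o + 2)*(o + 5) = o^3 + 2*o^2 - 25*o - 50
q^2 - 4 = (q - 2)*(q + 2)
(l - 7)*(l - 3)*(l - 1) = l^3 - 11*l^2 + 31*l - 21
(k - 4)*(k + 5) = k^2 + k - 20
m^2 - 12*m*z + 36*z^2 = (m - 6*z)^2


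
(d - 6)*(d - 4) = d^2 - 10*d + 24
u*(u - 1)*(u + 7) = u^3 + 6*u^2 - 7*u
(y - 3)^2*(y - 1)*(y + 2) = y^4 - 5*y^3 + y^2 + 21*y - 18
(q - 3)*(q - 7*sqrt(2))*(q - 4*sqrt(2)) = q^3 - 11*sqrt(2)*q^2 - 3*q^2 + 33*sqrt(2)*q + 56*q - 168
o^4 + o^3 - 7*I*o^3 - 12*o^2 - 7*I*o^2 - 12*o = o*(o + 1)*(o - 4*I)*(o - 3*I)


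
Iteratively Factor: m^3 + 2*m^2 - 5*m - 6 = (m + 1)*(m^2 + m - 6) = (m - 2)*(m + 1)*(m + 3)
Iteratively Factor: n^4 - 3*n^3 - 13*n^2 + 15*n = (n - 1)*(n^3 - 2*n^2 - 15*n) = (n - 1)*(n + 3)*(n^2 - 5*n) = (n - 5)*(n - 1)*(n + 3)*(n)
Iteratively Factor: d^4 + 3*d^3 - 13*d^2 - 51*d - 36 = (d + 1)*(d^3 + 2*d^2 - 15*d - 36) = (d - 4)*(d + 1)*(d^2 + 6*d + 9) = (d - 4)*(d + 1)*(d + 3)*(d + 3)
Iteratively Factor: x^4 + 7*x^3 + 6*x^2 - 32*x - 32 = (x + 1)*(x^3 + 6*x^2 - 32) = (x - 2)*(x + 1)*(x^2 + 8*x + 16) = (x - 2)*(x + 1)*(x + 4)*(x + 4)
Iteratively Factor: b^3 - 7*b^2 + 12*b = (b - 4)*(b^2 - 3*b) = (b - 4)*(b - 3)*(b)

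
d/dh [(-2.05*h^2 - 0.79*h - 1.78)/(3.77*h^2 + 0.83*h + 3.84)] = (1.2768*h^2 - 2.3228*h - 1.5562)/(14.2129*h^4 + 6.2582*h^3 + 29.6425*h^2 + 6.3744*h + 14.7456)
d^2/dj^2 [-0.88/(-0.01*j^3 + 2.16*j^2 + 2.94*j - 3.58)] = ((3.8016 - 0.0528*j)*(0.01*j^3 - 2.16*j^2 - 2.94*j + 3.58) + 0.88*(-0.06*j^2 + 8.64*j + 5.88)*(-0.03*j^2 + 4.32*j + 2.94))/(0.01*j^3 - 2.16*j^2 - 2.94*j + 3.58)^3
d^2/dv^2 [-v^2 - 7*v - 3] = -2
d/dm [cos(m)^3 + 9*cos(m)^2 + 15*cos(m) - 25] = 3*(sin(m)^2 - 6*cos(m) - 6)*sin(m)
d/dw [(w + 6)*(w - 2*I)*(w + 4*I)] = 3*w^2 + 4*w*(3 + I) + 8 + 12*I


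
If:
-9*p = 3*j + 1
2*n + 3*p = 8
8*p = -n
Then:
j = 59/39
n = 64/13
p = -8/13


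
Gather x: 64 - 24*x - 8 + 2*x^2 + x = 2*x^2 - 23*x + 56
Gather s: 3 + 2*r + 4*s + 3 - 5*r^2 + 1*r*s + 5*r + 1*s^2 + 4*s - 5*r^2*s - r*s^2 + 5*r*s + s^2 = -5*r^2 + 7*r + s^2*(2 - r) + s*(-5*r^2 + 6*r + 8) + 6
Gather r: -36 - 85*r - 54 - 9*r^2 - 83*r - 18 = -9*r^2 - 168*r - 108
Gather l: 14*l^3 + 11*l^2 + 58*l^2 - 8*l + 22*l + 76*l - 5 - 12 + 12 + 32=14*l^3 + 69*l^2 + 90*l + 27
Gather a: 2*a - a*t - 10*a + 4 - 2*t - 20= a*(-t - 8) - 2*t - 16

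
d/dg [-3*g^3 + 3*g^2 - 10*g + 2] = -9*g^2 + 6*g - 10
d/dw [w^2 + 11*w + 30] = 2*w + 11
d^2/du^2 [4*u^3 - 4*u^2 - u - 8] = 24*u - 8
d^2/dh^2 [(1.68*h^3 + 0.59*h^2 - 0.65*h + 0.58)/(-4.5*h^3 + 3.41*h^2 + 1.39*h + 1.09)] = (-75.4542000000001*h^6 + 15.9246000000001*h^5 - 321.813*h^4 + 136.72434*h^3 + 17.44623*h^2 - 60.03621*h - 1.30122)/(91.125*h^9 - 207.1575*h^8 + 72.53685*h^7 + 22.107979*h^6 + 77.950473*h^5 - 16.88157*h^4 - 17.645215*h^3 - 18.47223*h^2 - 4.954377*h - 1.295029)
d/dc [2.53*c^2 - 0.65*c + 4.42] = 5.06*c - 0.65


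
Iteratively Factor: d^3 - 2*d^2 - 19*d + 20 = (d - 5)*(d^2 + 3*d - 4) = (d - 5)*(d - 1)*(d + 4)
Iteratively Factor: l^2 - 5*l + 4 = (l - 1)*(l - 4)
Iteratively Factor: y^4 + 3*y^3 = (y)*(y^3 + 3*y^2) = y*(y + 3)*(y^2) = y^2*(y + 3)*(y)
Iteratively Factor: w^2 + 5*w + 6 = (w + 3)*(w + 2)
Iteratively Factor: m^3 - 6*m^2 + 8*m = (m - 4)*(m^2 - 2*m) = m*(m - 4)*(m - 2)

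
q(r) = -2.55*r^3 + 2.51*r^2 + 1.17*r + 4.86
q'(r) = -7.65*r^2 + 5.02*r + 1.17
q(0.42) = 5.61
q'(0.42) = 1.93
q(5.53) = -343.15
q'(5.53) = -205.01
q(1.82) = -0.07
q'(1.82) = -15.03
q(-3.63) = 155.66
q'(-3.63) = -117.86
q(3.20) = -49.25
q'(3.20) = -61.10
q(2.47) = -15.36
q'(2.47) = -33.10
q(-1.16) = 10.86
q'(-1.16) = -14.95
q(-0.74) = 6.40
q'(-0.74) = -6.73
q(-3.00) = 92.79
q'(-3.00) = -82.74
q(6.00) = -448.56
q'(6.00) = -244.11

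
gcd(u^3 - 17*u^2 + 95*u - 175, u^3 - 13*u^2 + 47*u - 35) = u^2 - 12*u + 35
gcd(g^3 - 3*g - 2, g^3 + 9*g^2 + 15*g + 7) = g^2 + 2*g + 1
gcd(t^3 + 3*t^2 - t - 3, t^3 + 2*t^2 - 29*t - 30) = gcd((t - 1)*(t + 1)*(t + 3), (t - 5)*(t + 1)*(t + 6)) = t + 1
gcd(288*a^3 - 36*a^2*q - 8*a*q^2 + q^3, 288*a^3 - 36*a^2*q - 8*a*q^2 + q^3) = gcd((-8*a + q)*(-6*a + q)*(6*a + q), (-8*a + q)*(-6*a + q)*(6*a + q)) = 288*a^3 - 36*a^2*q - 8*a*q^2 + q^3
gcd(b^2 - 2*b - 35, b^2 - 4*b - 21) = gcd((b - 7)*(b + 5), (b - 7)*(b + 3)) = b - 7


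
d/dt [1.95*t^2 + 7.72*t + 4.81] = 3.9*t + 7.72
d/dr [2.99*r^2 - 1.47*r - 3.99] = 5.98*r - 1.47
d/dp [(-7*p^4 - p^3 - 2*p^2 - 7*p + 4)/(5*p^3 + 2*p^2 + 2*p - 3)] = (-35*p^6 - 28*p^5 - 34*p^4 + 150*p^3 - 41*p^2 - 4*p + 13)/(25*p^6 + 20*p^5 + 24*p^4 - 22*p^3 - 8*p^2 - 12*p + 9)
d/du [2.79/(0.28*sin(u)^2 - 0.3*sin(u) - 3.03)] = (0.837 - 1.5624*sin(u))*cos(u)/(-0.28*sin(u)^2 + 0.3*sin(u) + 3.03)^2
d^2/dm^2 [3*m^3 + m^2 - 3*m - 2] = 18*m + 2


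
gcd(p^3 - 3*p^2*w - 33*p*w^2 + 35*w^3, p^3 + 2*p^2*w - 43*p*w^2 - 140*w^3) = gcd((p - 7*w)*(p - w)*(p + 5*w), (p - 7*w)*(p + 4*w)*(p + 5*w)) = p^2 - 2*p*w - 35*w^2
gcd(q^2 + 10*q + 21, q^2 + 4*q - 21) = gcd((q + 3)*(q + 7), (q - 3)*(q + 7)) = q + 7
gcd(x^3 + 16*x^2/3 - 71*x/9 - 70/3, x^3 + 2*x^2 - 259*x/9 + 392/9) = x - 7/3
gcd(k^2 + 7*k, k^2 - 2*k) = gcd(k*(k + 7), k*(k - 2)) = k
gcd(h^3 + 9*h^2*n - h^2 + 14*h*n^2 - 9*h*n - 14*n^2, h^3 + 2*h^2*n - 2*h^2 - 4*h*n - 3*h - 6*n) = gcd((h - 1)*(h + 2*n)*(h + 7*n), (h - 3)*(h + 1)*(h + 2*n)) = h + 2*n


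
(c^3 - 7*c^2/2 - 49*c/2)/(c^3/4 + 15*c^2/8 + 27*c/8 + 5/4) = 4*c*(2*c^2 - 7*c - 49)/(2*c^3 + 15*c^2 + 27*c + 10)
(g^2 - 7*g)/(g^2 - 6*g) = (g - 7)/(g - 6)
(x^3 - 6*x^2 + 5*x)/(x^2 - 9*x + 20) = x*(x - 1)/(x - 4)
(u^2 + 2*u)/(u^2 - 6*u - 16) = u/(u - 8)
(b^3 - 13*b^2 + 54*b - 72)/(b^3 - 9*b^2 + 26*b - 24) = (b - 6)/(b - 2)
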